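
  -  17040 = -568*30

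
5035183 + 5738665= 10773848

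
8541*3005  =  25665705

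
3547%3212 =335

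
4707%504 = 171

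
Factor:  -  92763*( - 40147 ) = 3^2*11^1 *19^1*937^1*2113^1= 3724156161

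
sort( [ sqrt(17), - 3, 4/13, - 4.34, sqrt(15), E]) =[  -  4.34, - 3,4/13, E,  sqrt (15 ), sqrt(17)] 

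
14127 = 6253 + 7874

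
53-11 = 42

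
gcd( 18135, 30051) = 9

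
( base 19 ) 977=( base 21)7e8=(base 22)701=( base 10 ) 3389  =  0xd3d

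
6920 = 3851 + 3069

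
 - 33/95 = -1+ 62/95 = - 0.35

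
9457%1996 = 1473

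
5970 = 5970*1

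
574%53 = 44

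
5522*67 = 369974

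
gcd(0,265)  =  265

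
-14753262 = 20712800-35466062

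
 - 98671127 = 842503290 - 941174417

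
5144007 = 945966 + 4198041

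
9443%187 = 93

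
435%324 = 111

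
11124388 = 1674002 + 9450386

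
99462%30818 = 7008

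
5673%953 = 908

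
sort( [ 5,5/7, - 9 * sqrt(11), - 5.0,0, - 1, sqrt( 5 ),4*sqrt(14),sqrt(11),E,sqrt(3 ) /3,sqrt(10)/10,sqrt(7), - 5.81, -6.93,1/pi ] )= [-9*sqrt(11), - 6.93, - 5.81, - 5.0, - 1 , 0, sqrt( 10) /10,1/pi,sqrt ( 3)/3,5/7,sqrt (5 ), sqrt( 7),E,  sqrt(11),5,4*sqrt( 14)]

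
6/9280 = 3/4640 =0.00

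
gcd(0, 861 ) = 861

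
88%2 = 0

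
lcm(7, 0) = 0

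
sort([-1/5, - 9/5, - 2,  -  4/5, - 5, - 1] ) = [ - 5, - 2, - 9/5, - 1,  -  4/5, -1/5]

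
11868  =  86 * 138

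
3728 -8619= -4891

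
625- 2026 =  - 1401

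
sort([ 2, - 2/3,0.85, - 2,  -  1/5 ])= [-2,- 2/3, - 1/5, 0.85,2] 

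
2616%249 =126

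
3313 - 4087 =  - 774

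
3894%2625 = 1269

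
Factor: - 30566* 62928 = -1923457248 = - 2^5*3^2 * 17^1*19^1*23^1*29^1*31^1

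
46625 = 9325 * 5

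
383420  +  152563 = 535983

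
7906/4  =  1976+ 1/2 = 1976.50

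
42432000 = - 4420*( - 9600)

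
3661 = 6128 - 2467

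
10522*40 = 420880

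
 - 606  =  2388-2994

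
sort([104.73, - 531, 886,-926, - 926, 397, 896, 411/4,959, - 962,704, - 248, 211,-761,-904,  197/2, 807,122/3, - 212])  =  [  -  962,-926,-926, - 904,  -  761 ,-531,-248, -212, 122/3, 197/2, 411/4, 104.73, 211, 397,704,807,886, 896,959 ]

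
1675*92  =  154100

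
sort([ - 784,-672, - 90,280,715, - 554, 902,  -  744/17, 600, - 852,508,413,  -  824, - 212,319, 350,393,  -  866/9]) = [  -  852, -824, - 784,  -  672, - 554, - 212, - 866/9, - 90, - 744/17,280,319,350,393,413,508,600, 715,902 ] 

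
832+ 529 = 1361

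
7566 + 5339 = 12905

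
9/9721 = 9/9721 = 0.00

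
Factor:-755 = -5^1 * 151^1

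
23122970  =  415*55718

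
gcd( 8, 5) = 1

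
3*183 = 549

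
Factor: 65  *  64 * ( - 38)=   -  2^7*5^1*13^1*19^1=- 158080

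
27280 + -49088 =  -21808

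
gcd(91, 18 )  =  1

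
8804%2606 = 986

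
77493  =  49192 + 28301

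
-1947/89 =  - 22 + 11/89=- 21.88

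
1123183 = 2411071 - 1287888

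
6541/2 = 6541/2=3270.50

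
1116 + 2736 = 3852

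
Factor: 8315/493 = 5^1 * 17^ ( -1)*29^ ( - 1 ) * 1663^1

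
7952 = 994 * 8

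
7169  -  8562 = -1393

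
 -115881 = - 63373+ - 52508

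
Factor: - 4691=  - 4691^1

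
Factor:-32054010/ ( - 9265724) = 16027005/4632862 = 2^( - 1 )*3^1*5^1*13^( - 1)*17^1*62851^1*178187^( - 1 )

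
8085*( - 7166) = - 57937110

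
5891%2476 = 939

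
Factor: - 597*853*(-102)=2^1*3^2*17^1*199^1*853^1 =51942582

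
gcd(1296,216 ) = 216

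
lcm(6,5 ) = 30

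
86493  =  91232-4739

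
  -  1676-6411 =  - 8087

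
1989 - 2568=-579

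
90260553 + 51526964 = 141787517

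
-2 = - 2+0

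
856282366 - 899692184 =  - 43409818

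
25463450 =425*59914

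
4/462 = 2/231 = 0.01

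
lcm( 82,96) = 3936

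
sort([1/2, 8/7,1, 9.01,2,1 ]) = [1/2, 1,1,8/7, 2,9.01 ] 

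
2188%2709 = 2188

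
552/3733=552/3733 = 0.15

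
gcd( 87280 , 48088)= 8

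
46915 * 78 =3659370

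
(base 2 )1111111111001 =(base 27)b64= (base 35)6nu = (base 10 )8185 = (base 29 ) 9L7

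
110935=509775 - 398840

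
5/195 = 1/39 = 0.03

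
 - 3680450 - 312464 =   -  3992914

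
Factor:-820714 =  - 2^1*47^1*8731^1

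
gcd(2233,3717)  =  7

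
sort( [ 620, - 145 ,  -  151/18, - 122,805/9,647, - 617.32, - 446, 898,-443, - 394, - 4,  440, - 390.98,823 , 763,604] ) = [ - 617.32,  -  446, - 443, - 394, - 390.98, - 145, - 122, - 151/18 ,  -  4, 805/9,440, 604,620,647, 763,823, 898]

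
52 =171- 119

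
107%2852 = 107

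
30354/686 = 44 + 85/343 = 44.25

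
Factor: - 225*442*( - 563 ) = 2^1 * 3^2*5^2*13^1*17^1*563^1 = 55990350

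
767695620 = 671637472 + 96058148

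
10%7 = 3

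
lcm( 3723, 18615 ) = 18615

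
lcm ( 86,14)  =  602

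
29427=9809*3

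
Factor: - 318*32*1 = -2^6*3^1*53^1 = -10176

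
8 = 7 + 1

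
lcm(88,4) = 88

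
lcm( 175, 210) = 1050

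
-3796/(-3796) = 1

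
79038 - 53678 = 25360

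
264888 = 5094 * 52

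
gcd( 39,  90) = 3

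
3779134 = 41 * 92174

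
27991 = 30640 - 2649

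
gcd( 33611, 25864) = 61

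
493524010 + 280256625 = 773780635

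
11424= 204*56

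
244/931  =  244/931=   0.26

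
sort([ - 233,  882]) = [ - 233, 882] 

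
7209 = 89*81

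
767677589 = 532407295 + 235270294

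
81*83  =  6723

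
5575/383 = 5575/383=14.56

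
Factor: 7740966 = 2^1*3^1*1290161^1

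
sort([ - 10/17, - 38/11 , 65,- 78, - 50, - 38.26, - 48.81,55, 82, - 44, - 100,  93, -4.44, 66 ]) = [ - 100, - 78, - 50  , - 48.81,  -  44, - 38.26, - 4.44, - 38/11 , - 10/17,55, 65,66,82, 93 ]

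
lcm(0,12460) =0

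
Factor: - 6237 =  - 3^4*7^1*11^1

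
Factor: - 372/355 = - 2^2 *3^1*5^(-1)*31^1*71^( -1)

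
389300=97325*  4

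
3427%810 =187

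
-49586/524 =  - 24793/262 = - 94.63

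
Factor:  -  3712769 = -3712769^1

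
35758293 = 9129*3917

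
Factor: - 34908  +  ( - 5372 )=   -2^3*5^1*19^1*53^1 = - 40280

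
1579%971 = 608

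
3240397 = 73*44389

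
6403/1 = 6403 = 6403.00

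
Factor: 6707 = 19^1*353^1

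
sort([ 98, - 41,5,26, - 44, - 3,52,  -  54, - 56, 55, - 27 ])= [ - 56,- 54, - 44,-41,-27, - 3,5, 26,52,55,98 ] 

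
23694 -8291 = 15403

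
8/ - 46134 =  - 1  +  23063/23067 = - 0.00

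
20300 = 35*580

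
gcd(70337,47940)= 1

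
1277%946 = 331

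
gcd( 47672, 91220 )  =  4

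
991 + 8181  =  9172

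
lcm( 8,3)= 24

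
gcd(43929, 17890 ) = 1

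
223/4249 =223/4249 = 0.05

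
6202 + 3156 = 9358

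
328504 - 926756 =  - 598252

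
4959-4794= 165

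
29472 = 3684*8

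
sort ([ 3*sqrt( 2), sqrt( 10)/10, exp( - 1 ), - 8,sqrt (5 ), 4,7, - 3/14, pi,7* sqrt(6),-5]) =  [ - 8,-5,-3/14,sqrt( 10)/10, exp( -1),sqrt (5 ), pi, 4,3*sqrt (2),7, 7*sqrt(6) ]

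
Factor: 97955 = 5^1*11^1*13^1*137^1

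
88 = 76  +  12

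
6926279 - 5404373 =1521906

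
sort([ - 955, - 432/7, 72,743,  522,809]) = [ - 955,-432/7 , 72,522 , 743, 809]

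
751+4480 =5231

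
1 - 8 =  - 7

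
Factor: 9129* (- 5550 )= -50665950  =  -2^1*3^2*5^2 * 17^1 * 37^1*179^1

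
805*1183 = 952315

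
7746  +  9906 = 17652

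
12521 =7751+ 4770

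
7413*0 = 0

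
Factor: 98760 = 2^3*3^1*5^1*823^1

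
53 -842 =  - 789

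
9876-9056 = 820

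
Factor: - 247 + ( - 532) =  - 19^1 *41^1 = - 779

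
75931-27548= 48383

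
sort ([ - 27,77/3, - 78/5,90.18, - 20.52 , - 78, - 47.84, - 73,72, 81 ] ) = [ - 78, - 73, - 47.84, - 27,- 20.52, - 78/5,77/3,72,81,90.18]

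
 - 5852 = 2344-8196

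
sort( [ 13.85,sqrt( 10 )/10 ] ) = [ sqrt( 10) /10,13.85]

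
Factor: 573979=7^1*167^1*491^1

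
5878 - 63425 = -57547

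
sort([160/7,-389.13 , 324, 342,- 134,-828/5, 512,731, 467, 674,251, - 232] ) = [ - 389.13, - 232 , - 828/5, - 134, 160/7,251, 324, 342,467, 512,674 , 731] 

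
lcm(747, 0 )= 0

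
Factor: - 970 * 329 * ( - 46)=14679980 = 2^2*5^1*7^1*23^1 * 47^1*97^1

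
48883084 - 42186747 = 6696337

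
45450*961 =43677450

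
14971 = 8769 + 6202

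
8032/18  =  446  +  2/9 = 446.22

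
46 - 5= 41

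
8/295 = 8/295 = 0.03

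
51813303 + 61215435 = 113028738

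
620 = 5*124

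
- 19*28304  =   - 537776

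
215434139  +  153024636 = 368458775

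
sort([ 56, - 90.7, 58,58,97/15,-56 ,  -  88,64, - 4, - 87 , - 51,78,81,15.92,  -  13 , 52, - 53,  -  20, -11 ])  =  [  -  90.7,-88,-87, -56, - 53,-51, - 20,  -  13,-11, - 4,97/15,15.92, 52,56,58 , 58,64,78 , 81] 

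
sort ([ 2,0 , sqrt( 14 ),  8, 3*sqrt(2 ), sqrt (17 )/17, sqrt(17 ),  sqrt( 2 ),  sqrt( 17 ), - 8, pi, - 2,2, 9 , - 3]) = [-8, - 3,  -  2, 0,sqrt (17 ) /17,sqrt (2 ),2,  2,pi,  sqrt(14 ),  sqrt( 17), sqrt(17),  3*sqrt(2),8 , 9 ]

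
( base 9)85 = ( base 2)1001101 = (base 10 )77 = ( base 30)2H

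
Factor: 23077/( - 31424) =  - 2^( - 6 )*47^1 = - 47/64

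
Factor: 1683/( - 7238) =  - 2^( - 1)*3^2*7^(-1)*17^1*47^( - 1) = - 153/658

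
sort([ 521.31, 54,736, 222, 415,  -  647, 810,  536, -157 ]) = [-647,-157, 54,222, 415, 521.31 , 536,736 , 810]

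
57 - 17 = 40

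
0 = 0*3423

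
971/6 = 161 + 5/6 = 161.83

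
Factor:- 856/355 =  - 2^3*5^ ( -1)*71^ (- 1 ) * 107^1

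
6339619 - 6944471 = -604852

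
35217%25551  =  9666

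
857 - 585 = 272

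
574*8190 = 4701060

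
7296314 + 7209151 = 14505465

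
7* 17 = 119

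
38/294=19/147 = 0.13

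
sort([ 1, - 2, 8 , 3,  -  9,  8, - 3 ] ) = [ - 9, - 3, - 2, 1,  3,  8,8 ] 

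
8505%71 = 56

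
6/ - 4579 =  - 6/4579 = - 0.00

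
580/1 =580 = 580.00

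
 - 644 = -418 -226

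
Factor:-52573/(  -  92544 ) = 2^( - 7 )*3^(-1)*19^1*241^( - 1)*2767^1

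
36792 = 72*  511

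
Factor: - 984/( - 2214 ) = 4/9 = 2^2*3^( - 2) 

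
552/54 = 92/9 = 10.22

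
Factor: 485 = 5^1*97^1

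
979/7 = 139 + 6/7 =139.86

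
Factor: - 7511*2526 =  - 18972786= - 2^1*3^1*7^1*29^1*37^1*421^1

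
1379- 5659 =-4280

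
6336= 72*88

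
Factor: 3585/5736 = 5/8=2^( - 3)*5^1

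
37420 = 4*9355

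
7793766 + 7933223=15726989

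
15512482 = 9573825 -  - 5938657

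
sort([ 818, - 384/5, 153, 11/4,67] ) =[-384/5, 11/4, 67, 153,818]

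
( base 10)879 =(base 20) 23J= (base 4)31233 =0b1101101111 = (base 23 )1f5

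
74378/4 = 18594 + 1/2 = 18594.50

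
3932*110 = 432520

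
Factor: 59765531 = 7^1 *8537933^1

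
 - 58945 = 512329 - 571274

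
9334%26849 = 9334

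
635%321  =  314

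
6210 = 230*27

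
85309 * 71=6056939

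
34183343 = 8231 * 4153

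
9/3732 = 3/1244= 0.00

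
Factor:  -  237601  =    -  7^2*13^1* 373^1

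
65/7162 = 65/7162 = 0.01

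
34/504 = 17/252 = 0.07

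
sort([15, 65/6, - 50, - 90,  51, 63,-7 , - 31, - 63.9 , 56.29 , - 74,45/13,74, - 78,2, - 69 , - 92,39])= [ - 92,-90, - 78, - 74, - 69,-63.9, - 50, - 31, - 7,2 , 45/13, 65/6, 15, 39 , 51,56.29, 63 , 74 ] 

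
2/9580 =1/4790 = 0.00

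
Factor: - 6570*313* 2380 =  -2^3*3^2*5^2 *7^1*17^1*73^1*313^1  =  - 4894255800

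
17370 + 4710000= 4727370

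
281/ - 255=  -2 + 229/255 =- 1.10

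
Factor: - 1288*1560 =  - 2^6  *  3^1*5^1*7^1*13^1* 23^1 =-2009280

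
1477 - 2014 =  - 537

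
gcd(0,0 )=0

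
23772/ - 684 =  - 1981/57  =  - 34.75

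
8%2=0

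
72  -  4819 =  - 4747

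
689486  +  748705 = 1438191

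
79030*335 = 26475050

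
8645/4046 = 2 + 79/578 = 2.14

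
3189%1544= 101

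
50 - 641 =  - 591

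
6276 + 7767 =14043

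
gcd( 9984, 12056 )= 8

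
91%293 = 91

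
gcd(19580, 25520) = 220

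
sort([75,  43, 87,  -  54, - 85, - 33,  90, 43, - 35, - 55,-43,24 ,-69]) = [ - 85,-69, - 55 , - 54,-43 , - 35,  -  33, 24,43,43  ,  75, 87,90] 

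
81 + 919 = 1000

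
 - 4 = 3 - 7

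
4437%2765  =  1672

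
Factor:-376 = -2^3*47^1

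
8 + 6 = 14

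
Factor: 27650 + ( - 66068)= - 2^1*3^1*19^1 * 337^1 = -  38418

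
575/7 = 82+ 1/7 = 82.14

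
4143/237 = 1381/79= 17.48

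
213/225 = 71/75 =0.95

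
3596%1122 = 230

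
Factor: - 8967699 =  - 3^3*13^1*29^1*881^1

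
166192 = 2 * 83096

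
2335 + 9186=11521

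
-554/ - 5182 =277/2591  =  0.11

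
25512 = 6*4252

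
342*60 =20520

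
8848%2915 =103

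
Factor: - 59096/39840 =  - 2^( - 2)*3^( - 1 ) *5^(-1 )*89^1 = - 89/60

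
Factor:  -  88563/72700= - 2^( - 2)*3^1* 5^(-2) * 53^1 * 557^1 * 727^( - 1 ) 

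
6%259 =6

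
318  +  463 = 781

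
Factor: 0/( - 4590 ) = 0^1  =  0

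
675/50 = 27/2 =13.50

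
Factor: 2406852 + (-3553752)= - 2^2 * 3^1*5^2* 3823^1= - 1146900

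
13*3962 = 51506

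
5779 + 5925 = 11704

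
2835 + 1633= 4468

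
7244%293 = 212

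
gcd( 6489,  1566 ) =9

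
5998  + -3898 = 2100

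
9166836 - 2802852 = 6363984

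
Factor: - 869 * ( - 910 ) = 2^1*5^1*7^1*  11^1*13^1 * 79^1 = 790790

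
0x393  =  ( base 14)495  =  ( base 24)1e3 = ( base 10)915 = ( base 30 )10f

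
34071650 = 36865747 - 2794097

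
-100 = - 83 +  - 17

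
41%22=19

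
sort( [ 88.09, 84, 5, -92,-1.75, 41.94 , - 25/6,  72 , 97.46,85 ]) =[-92,  -  25/6, - 1.75,  5,41.94,  72, 84, 85,  88.09 , 97.46 ]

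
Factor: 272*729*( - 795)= - 157638960 = -2^4*3^7*5^1*17^1*53^1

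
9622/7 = 9622/7 = 1374.57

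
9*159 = 1431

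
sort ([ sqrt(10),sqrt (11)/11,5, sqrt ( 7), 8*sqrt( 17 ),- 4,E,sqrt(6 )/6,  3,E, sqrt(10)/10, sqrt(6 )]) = [-4,sqrt(11 )/11, sqrt ( 10)/10,sqrt(6 )/6,sqrt(6 ),sqrt(7 ) , E,E, 3,sqrt(10),5,8 * sqrt(17)]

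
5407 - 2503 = 2904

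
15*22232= 333480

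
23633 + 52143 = 75776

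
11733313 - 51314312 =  - 39580999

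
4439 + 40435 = 44874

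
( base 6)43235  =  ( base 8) 13447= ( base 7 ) 23165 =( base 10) 5927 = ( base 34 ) 54B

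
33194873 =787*42179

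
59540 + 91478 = 151018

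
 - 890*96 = -85440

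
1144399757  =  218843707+925556050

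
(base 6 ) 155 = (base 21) 38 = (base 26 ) 2J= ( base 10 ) 71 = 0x47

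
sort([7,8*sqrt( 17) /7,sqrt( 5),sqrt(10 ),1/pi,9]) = [1/pi,sqrt(5),sqrt(10),8*sqrt(17 )/7,7,9] 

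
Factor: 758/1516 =2^ ( - 1 )  =  1/2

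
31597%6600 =5197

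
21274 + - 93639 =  - 72365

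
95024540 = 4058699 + 90965841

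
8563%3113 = 2337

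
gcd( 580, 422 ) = 2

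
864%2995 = 864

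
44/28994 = 22/14497 = 0.00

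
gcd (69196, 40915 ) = 1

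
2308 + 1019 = 3327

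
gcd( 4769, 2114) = 1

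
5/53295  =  1/10659 = 0.00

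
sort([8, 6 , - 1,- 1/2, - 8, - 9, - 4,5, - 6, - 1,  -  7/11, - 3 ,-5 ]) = [ - 9 , - 8,-6,- 5, - 4, - 3, - 1, - 1, - 7/11,- 1/2,  5,6,  8]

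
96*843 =80928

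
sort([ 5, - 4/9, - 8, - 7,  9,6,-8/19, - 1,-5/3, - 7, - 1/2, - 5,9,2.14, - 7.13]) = [ - 8,-7.13, - 7 , - 7, - 5, - 5/3, - 1,-1/2, -4/9, - 8/19, 2.14,5,6,9, 9] 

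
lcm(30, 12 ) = 60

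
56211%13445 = 2431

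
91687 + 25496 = 117183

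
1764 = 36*49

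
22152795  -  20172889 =1979906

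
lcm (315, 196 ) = 8820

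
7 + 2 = 9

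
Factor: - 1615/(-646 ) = 2^( - 1 ) * 5^1 = 5/2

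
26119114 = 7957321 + 18161793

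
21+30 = 51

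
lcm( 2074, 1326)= 80886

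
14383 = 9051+5332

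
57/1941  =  19/647= 0.03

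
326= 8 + 318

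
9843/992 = 9843/992=9.92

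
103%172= 103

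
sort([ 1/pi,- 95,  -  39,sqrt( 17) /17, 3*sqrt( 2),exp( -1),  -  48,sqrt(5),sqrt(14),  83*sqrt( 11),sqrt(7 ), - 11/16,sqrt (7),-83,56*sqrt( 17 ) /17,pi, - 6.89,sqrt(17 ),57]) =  [-95,- 83 ,- 48,-39 , -6.89, - 11/16,sqrt ( 17)/17,1/pi, exp( - 1), sqrt( 5),sqrt( 7 ) , sqrt(7),pi,sqrt ( 14),sqrt( 17 ),3*sqrt( 2 ), 56*sqrt(17)/17,57,83*sqrt( 11 ) ]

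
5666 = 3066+2600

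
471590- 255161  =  216429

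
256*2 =512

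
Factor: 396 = 2^2 * 3^2*11^1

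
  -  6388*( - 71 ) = 453548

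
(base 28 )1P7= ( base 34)19t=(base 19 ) 429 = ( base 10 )1491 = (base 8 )2723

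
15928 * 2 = 31856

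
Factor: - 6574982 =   -  2^1*3287491^1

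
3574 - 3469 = 105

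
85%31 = 23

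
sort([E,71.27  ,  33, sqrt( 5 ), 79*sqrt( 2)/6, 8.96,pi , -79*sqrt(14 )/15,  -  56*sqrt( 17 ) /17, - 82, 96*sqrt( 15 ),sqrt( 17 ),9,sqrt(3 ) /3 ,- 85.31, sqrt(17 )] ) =[ -85.31, - 82, - 79 * sqrt ( 14 )/15, - 56 * sqrt( 17)/17,sqrt( 3) /3,sqrt(5 ) , E, pi,sqrt( 17 ) , sqrt( 17),8.96, 9,79*sqrt( 2 )/6,  33,71.27,96 * sqrt(15 )] 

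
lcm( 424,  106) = 424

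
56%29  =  27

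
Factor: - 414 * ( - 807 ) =2^1*3^3*23^1*269^1 =334098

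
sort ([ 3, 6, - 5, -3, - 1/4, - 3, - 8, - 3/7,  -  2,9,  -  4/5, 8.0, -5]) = [ -8, - 5,- 5,-3, - 3, - 2, - 4/5, - 3/7, - 1/4,3,6,8.0, 9]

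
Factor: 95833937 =95833937^1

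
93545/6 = 15590+5/6 = 15590.83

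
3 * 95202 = 285606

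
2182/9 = 2182/9 = 242.44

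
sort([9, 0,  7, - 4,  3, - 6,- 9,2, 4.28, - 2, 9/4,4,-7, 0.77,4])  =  [ - 9, - 7 ,- 6 , - 4, - 2, 0,0.77, 2, 9/4,  3,  4, 4,4.28,7,9]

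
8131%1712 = 1283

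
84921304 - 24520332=60400972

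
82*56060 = 4596920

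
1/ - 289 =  - 1/289 =-0.00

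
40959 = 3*13653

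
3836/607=3836/607 = 6.32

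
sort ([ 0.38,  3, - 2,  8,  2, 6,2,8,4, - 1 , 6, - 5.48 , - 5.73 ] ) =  [ - 5.73,-5.48, - 2, - 1,0.38 , 2, 2,  3,  4, 6,6, 8,8] 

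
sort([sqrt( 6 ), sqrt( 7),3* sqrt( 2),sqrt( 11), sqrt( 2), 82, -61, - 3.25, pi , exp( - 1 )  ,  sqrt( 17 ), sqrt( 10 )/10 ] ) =[ - 61, - 3.25,sqrt(10)/10,exp( -1),sqrt (2),sqrt( 6),sqrt( 7),pi,sqrt( 11), sqrt( 17 ),3*sqrt( 2 ),82 ]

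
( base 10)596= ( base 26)mo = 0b1001010100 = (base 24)10k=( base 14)308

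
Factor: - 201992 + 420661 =11^1*103^1*193^1  =  218669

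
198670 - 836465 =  - 637795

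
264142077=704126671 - 439984594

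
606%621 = 606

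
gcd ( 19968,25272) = 312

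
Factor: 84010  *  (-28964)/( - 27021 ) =2433265640/27021 = 2^3*3^( - 1) * 5^1 * 13^1*31^1 * 271^1* 557^1*9007^( - 1 ) 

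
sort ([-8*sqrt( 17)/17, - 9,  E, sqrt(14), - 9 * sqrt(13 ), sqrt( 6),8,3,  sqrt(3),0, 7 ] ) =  [ - 9*sqrt (13), - 9,  -  8*sqrt (17)/17, 0,sqrt(3), sqrt( 6 ), E,3, sqrt( 14 ),7,8] 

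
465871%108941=30107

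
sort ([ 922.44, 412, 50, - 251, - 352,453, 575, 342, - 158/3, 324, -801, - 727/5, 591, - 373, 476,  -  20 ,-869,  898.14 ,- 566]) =[ - 869, -801, - 566,-373, - 352,-251, - 727/5, -158/3, - 20,50, 324, 342, 412, 453 , 476, 575, 591, 898.14,  922.44 ] 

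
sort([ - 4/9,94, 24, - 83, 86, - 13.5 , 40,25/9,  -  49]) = [ - 83,-49 , - 13.5,  -  4/9,25/9, 24,40,86, 94] 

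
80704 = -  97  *(  -  832 ) 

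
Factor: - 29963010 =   -  2^1*3^1*5^1*7^2*11^1*17^1*109^1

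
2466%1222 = 22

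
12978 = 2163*6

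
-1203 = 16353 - 17556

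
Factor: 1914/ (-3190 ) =- 3/5 =- 3^1 *5^ ( - 1)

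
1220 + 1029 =2249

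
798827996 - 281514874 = 517313122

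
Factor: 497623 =7^1 * 71089^1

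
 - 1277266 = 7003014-8280280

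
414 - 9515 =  - 9101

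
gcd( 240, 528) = 48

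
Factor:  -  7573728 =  - 2^5*3^1*78893^1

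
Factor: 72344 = 2^3 * 9043^1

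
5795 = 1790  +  4005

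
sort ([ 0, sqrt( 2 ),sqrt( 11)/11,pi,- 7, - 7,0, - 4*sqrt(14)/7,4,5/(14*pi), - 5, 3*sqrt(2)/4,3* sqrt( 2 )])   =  [ - 7,-7, - 5, - 4*sqrt(14) /7,0,0,5/( 14*pi)  ,  sqrt(11)/11, 3 * sqrt(  2)/4,sqrt(2), pi, 4, 3*sqrt(2)] 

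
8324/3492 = 2081/873 = 2.38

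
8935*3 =26805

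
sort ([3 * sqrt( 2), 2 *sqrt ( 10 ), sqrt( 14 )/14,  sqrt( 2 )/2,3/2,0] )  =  [ 0,sqrt( 14) /14,sqrt ( 2 )/2,3/2 , 3*sqrt(2), 2 * sqrt( 10 ) ] 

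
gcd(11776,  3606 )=2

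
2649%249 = 159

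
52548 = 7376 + 45172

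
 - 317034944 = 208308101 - 525343045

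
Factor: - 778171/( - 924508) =2^( - 2)*13^ ( - 1 )*23^( - 1)* 43^1*773^ (-1 )*18097^1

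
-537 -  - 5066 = 4529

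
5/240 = 1/48 = 0.02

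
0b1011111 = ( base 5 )340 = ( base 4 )1133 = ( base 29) 38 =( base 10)95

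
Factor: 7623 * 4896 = 2^5*3^4*  7^1*11^2*17^1  =  37322208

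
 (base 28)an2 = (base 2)10000100100110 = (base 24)ehe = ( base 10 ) 8486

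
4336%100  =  36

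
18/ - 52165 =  - 18/52165 = - 0.00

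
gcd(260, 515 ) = 5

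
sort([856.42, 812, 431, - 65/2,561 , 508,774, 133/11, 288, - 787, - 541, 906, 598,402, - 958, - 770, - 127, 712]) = [ - 958, - 787, - 770, - 541, - 127,  -  65/2, 133/11, 288, 402,431, 508,  561,598 , 712,  774, 812, 856.42, 906]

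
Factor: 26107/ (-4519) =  - 4519^(-1 )*26107^1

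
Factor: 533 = 13^1*41^1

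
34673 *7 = 242711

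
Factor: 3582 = 2^1*3^2 * 199^1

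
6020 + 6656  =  12676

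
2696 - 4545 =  - 1849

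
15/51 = 5/17  =  0.29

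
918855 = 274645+644210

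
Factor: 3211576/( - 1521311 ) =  - 2^3*11^( - 1)*19^( - 1 )*109^1*127^1*251^( - 1 ) = - 110744/52459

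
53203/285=53203/285 = 186.68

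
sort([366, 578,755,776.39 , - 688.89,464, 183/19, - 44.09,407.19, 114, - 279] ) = [ - 688.89, - 279, - 44.09, 183/19,114,366,407.19, 464, 578 , 755,776.39 ]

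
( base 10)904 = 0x388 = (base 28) 148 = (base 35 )pt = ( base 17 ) 323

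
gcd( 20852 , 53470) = 2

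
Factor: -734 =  - 2^1*367^1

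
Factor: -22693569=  - 3^1*7564523^1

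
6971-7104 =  - 133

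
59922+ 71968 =131890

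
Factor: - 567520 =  - 2^5*5^1*3547^1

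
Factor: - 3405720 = -2^3*3^1*5^1 * 101^1* 281^1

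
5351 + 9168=14519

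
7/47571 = 7/47571 = 0.00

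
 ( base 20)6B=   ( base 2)10000011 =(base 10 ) 131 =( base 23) 5G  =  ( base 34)3T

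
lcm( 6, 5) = 30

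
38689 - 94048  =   - 55359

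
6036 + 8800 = 14836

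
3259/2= 1629 + 1/2   =  1629.50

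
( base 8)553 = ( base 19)102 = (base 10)363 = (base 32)bb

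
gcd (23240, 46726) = 2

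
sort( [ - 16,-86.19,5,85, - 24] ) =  [-86.19,-24, - 16, 5, 85]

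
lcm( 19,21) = 399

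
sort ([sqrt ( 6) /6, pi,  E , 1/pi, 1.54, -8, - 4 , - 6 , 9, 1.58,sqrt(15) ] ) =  [ - 8, - 6, - 4, 1/pi,  sqrt( 6 ) /6, 1.54,1.58,E,pi,sqrt( 15) , 9 ]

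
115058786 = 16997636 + 98061150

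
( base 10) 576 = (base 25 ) n1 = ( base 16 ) 240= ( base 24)100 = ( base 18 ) 1e0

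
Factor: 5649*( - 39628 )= - 2^2*3^1*7^1*269^1*9907^1 = - 223858572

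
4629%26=1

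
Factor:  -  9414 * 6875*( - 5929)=2^1*3^2*5^4*7^2*11^3*523^1 = 383732291250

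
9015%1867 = 1547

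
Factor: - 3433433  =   - 19^1* 157^1*1151^1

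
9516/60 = 793/5 = 158.60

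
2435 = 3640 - 1205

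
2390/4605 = 478/921= 0.52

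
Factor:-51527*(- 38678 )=1992961306 =2^1 * 7^1*17^1*83^1*233^1 * 433^1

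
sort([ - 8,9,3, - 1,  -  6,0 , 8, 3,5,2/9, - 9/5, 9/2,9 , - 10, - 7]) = [ - 10, - 8 , - 7,  -  6 , - 9/5, - 1  ,  0,2/9,3, 3,9/2,5, 8,  9,9]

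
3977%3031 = 946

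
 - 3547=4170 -7717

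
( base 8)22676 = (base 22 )JL4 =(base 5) 302122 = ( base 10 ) 9662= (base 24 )GIE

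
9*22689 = 204201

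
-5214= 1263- 6477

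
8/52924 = 2/13231= 0.00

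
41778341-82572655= - 40794314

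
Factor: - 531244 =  - 2^2*7^1*18973^1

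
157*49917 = 7836969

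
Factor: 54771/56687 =3^1*18257^1*56687^(-1)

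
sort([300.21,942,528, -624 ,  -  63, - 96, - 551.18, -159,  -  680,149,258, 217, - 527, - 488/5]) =[ - 680,-624, - 551.18, - 527, - 159,  -  488/5,  -  96, - 63, 149,217,258,300.21,  528,942] 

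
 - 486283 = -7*69469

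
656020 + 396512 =1052532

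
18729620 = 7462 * 2510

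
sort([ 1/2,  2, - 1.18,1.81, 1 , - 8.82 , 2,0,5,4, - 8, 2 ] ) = [ - 8.82, - 8, - 1.18, 0 , 1/2,1,1.81,2,2,2, 4,  5]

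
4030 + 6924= 10954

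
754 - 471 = 283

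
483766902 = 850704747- 366937845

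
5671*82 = 465022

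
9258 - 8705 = 553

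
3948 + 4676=8624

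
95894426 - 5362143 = 90532283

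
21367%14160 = 7207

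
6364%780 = 124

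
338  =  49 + 289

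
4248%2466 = 1782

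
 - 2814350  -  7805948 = - 10620298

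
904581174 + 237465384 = 1142046558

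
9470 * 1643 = 15559210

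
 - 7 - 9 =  - 16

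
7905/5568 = 2635/1856 = 1.42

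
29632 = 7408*4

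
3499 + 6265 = 9764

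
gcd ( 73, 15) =1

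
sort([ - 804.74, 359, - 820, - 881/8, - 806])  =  [ - 820, - 806, - 804.74, - 881/8 , 359 ]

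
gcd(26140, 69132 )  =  4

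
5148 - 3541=1607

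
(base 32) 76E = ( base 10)7374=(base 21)gf3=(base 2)1110011001110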